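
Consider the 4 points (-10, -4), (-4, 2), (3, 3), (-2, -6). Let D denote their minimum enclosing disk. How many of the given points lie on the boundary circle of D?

2

By Welzl's lemma the MEC is supported by two points (diametrically opposite) or three points (on a circumcircle).
The farthest pair is (-10, -4)–(3, 3) with squared distance 218. The circle on this segment as diameter has centre (-3.5, -0.5) and r² = 218/4 = 54.5.
Check (-4, 2): distance² to centre = 6.5 ≤ 54.5, so it lies inside.
All remaining points lie in this disk, and no smaller disk contains both endpoints, so this is the minimum enclosing circle.
The points at distance exactly r from the centre are (-10, -4), (3, 3) — 2 points.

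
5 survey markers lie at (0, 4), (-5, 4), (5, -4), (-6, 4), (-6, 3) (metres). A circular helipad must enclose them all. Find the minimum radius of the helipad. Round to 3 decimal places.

A smallest enclosing disk is always determined by at most three of the input points on its boundary.
The farthest pair is (5, -4)–(-6, 4) with squared distance 185. The circle on this segment as diameter has centre (-0.5, 0) and r² = 185/4 = 46.25.
Check (0, 4): distance² to centre = 16.25 ≤ 46.25, so it lies inside.
All remaining points lie in this disk, and no smaller disk contains both endpoints, so this is the minimum enclosing circle.
r = √(46.25) ≈ 6.801.

6.801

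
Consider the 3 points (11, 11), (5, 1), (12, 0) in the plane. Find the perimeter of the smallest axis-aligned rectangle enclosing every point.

Width = max x − min x = 12 − 5 = 7.
Height = max y − min y = 11 − 0 = 11.
Perimeter = 2(7 + 11) = 36.

36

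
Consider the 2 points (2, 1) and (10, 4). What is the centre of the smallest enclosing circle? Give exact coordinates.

The smallest circle enclosing two points has them as diameter endpoints.
Centre = midpoint = (6, 2.5); r² = |(2, 1)−(10, 4)|²/4 = 73/4 = 18.25.
Centre = (6, 2.5).

(6, 2.5)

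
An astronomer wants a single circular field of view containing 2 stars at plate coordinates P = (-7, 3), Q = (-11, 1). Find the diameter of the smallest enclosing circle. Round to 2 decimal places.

The smallest circle enclosing two points has them as diameter endpoints.
Centre = midpoint = (-9, 2); r² = |PQ|²/4 = 20/4 = 5.
Diameter = 2r = 2√5 ≈ 4.47.

4.47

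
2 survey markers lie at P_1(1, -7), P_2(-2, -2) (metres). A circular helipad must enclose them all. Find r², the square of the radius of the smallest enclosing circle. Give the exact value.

8.5

The smallest circle enclosing two points has them as diameter endpoints.
Centre = midpoint = (-0.5, -4.5); r² = |P_1P_2|²/4 = 34/4 = 8.5.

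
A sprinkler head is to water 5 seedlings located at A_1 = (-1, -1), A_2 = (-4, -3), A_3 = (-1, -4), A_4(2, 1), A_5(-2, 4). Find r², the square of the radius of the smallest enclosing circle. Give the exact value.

The minimum enclosing circle of a finite set is fixed by two of the points (as a diameter) or three (as a circumcircle).
The farthest pair is A_3–A_5 with squared distance 65. The circle on this segment as diameter has centre (-1.5, 0) and r² = 65/4 = 16.25.
Check A_1: distance² to centre = 1.25 ≤ 16.25, so it lies inside.
All remaining points lie in this disk, and no smaller disk contains both endpoints, so this is the minimum enclosing circle.

16.25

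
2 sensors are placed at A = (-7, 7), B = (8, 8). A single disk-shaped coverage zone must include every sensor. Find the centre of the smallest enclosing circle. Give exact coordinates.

(0.5, 7.5)

The smallest circle enclosing two points has them as diameter endpoints.
Centre = midpoint = (0.5, 7.5); r² = |AB|²/4 = 226/4 = 56.5.
Centre = (0.5, 7.5).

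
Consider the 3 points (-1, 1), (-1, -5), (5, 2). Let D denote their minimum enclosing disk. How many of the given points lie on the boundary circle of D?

2

Call the three points A, B, C in the order given.
Side lengths²: AB² = 36, AC² = 37, BC² = 85.
Since BC² = 85 ≥ 37 + 36 = 73, the angle opposite BC is not acute, so the smallest enclosing circle has BC as diameter.
Centre = midpoint of BC = (2, -1.5), r² = 85/4 = 21.25.
The points at distance exactly r from the centre are (-1, -5), (5, 2) — 2 points.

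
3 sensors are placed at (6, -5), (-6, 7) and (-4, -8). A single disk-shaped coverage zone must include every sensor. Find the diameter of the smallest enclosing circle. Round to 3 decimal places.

Call the three points A, B, C in the order given.
Side lengths²: AB² = 288, AC² = 109, BC² = 229.
Since AB² = 288 < 229 + 109 = 338, the triangle is acute, so the smallest enclosing circle is the circumcircle.
Circumcentre = (-25/26, 1/26), r² = 24961/338.
Diameter = 2r = 2√(24961/338) ≈ 17.187.

17.187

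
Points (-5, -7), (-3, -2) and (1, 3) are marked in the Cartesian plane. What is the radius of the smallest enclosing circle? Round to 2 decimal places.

Call the three points A, B, C in the order given.
Side lengths²: AB² = 29, AC² = 136, BC² = 41.
Since AC² = 136 ≥ 41 + 29 = 70, the angle opposite AC is not acute, so the smallest enclosing circle has AC as diameter.
Centre = midpoint of AC = (-2, -2), r² = 136/4 = 34.
r = √34 ≈ 5.83.

5.83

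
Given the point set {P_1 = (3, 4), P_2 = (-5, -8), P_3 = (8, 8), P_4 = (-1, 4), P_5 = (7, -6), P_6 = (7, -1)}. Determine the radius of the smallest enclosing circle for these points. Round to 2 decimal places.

A smallest enclosing disk is always determined by at most three of the input points on its boundary.
The farthest pair is P_2–P_3 with squared distance 425. The circle on this segment as diameter has centre (1.5, 0) and r² = 425/4 = 106.25.
Check P_1: distance² to centre = 18.25 ≤ 106.25, so it lies inside.
All remaining points lie in this disk, and no smaller disk contains both endpoints, so this is the minimum enclosing circle.
r = √(106.25) ≈ 10.31.

10.31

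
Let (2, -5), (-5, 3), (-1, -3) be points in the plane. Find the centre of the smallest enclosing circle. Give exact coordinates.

(-1.5, -1)

Call the three points A, B, C in the order given.
Side lengths²: AB² = 113, AC² = 13, BC² = 52.
Since AB² = 113 ≥ 52 + 13 = 65, the angle opposite AB is not acute, so the smallest enclosing circle has AB as diameter.
Centre = midpoint of AB = (-1.5, -1), r² = 113/4 = 28.25.
Centre = (-1.5, -1).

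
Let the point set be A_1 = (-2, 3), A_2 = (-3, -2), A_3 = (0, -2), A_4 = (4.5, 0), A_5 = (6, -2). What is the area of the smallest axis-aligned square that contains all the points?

The bounding box has width 9 and height 5.
An axis-aligned square enclosing the set must have side ≥ max(width, height).
So the minimum side is max(9, 5) = 9.
Area = 9² = 81.

81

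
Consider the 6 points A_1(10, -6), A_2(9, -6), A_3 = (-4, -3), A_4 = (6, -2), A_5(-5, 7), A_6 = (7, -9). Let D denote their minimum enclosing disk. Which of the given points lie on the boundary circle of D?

The minimum enclosing circle is determined by three boundary points: A_1, A_5, A_6.
Their circumcentre is (11/7, -4/7) with r² = 4925/49.
The farthest remaining point A_2 is at distance² 4148/49 ≤ 4925/49.
The points at distance exactly r from the centre are A_1, A_5, A_6 — 3 points.

A_1, A_5, A_6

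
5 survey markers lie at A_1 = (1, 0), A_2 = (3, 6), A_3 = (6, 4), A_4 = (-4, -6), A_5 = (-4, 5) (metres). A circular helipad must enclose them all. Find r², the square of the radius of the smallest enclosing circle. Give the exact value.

The minimum enclosing circle of a finite set is fixed by two of the points (as a diameter) or three (as a circumcircle).
The minimum enclosing circle is determined by three boundary points: A_3, A_4, A_5.
Their circumcentre is (0.5, -0.5) with r² = 50.5.
The farthest remaining point A_2 is at distance² 48.5 ≤ 50.5.

50.5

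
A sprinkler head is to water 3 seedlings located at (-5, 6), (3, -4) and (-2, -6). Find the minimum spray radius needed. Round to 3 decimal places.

6.462

Call the three points A, B, C in the order given.
Side lengths²: AB² = 164, AC² = 153, BC² = 29.
Since AB² = 164 < 153 + 29 = 182, the triangle is acute, so the smallest enclosing circle is the circumcircle.
Circumcentre = (-37/22, 5/11), r² = 20213/484.
r = √(20213/484) ≈ 6.462.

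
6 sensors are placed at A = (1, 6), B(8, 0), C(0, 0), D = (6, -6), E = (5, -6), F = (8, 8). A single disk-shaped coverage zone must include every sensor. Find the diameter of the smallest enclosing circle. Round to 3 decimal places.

14.331

By Welzl's lemma the MEC is supported by two points (diametrically opposite) or three points (on a circumcircle).
The minimum enclosing circle is determined by three boundary points: A, E, F.
Their circumcentre is (285/46, 49/46) with r² = 54325/1058.
The farthest remaining point D is at distance² 52853/1058 ≤ 54325/1058.
Diameter = 2r = 2√(54325/1058) ≈ 14.331.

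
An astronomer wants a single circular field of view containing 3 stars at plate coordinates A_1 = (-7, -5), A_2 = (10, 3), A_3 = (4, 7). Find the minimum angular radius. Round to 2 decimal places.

9.39

Side lengths²: A_1A_2² = 353, A_1A_3² = 265, A_2A_3² = 52.
Since A_1A_2² = 353 ≥ 265 + 52 = 317, the angle opposite A_1A_2 is not acute, so the smallest enclosing circle has A_1A_2 as diameter.
Centre = midpoint of A_1A_2 = (1.5, -1), r² = 353/4 = 88.25.
r = √(88.25) ≈ 9.39.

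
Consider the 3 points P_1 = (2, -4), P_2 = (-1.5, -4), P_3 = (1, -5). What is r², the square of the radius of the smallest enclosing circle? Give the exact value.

3.0625

Side lengths²: P_1P_2² = 12.25, P_1P_3² = 2, P_2P_3² = 7.25.
Since P_1P_2² = 12.25 ≥ 7.25 + 2 = 9.25, the angle opposite P_1P_2 is not acute, so the smallest enclosing circle has P_1P_2 as diameter.
Centre = midpoint of P_1P_2 = (0.25, -4), r² = 12.25/4 = 3.0625.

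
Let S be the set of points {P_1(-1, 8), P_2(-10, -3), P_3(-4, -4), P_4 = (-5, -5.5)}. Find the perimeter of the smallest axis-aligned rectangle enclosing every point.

45

Width = max x − min x = -1 − (-10) = 9.
Height = max y − min y = 8 − (-5.5) = 13.5.
Perimeter = 2(9 + 13.5) = 45.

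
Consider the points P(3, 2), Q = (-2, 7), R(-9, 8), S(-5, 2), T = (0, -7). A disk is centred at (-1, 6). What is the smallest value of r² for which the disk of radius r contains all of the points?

170

The required radius is the distance from (-1, 6) to the farthest point.
Squared distances: 32, 2, 68, 32, 170.
Maximum is 170, attained at T.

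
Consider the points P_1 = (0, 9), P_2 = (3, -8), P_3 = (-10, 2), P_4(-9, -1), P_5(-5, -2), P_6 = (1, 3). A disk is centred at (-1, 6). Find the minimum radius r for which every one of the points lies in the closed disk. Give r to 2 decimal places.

14.56

The required radius is the distance from (-1, 6) to the farthest point.
Squared distances: 10, 212, 97, 113, 80, 13.
Maximum is 212, attained at P_2.
r = √212 ≈ 14.56.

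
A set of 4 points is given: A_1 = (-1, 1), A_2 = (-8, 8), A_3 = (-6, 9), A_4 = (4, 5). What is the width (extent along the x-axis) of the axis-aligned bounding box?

12

max x = 4, min x = -8, so width = 12.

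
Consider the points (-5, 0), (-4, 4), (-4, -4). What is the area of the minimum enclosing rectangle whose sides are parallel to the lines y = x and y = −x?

In coordinates u = x + y, v = x − y the rectangle is axis-aligned; the map (x,y)→(u,v) scales areas by 2.
u-values: -5, 0, -8; range = 0 − (-8) = 8.
v-values: -5, -8, 0; range = 0 − (-8) = 8.
Area = (8 × 8) / 2 = 32.

32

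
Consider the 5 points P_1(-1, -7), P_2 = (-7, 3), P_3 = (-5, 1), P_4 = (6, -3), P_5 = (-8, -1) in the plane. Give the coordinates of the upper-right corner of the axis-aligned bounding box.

(6, 3)

x-range [-8, 6], y-range [-7, 3].
The upper-right corner is (6, 3).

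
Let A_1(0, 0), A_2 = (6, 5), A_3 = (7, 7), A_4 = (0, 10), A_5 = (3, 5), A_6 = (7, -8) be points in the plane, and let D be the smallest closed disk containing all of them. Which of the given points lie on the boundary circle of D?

A smallest enclosing disk is always determined by at most three of the input points on its boundary.
The farthest pair is A_4–A_6 with squared distance 373. The circle on this segment as diameter has centre (3.5, 1) and r² = 373/4 = 93.25.
Check A_1: distance² to centre = 13.25 ≤ 93.25, so it lies inside.
All remaining points lie in this disk, and no smaller disk contains both endpoints, so this is the minimum enclosing circle.
The points at distance exactly r from the centre are A_4, A_6 — 2 points.

A_4, A_6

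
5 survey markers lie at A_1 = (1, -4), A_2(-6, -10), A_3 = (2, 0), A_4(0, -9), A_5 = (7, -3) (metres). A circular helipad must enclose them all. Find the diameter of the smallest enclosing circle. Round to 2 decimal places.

The minimum enclosing circle of a finite set is fixed by two of the points (as a diameter) or three (as a circumcircle).
The farthest pair is A_2–A_5 with squared distance 218. The circle on this segment as diameter has centre (0.5, -6.5) and r² = 218/4 = 54.5.
Check A_1: distance² to centre = 6.5 ≤ 54.5, so it lies inside.
All remaining points lie in this disk, and no smaller disk contains both endpoints, so this is the minimum enclosing circle.
Diameter = 2r = 2√(54.5) ≈ 14.76.

14.76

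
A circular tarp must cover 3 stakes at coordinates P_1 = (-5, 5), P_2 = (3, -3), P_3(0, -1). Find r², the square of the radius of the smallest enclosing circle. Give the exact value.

Side lengths²: P_1P_2² = 128, P_1P_3² = 61, P_2P_3² = 13.
Since P_1P_2² = 128 ≥ 61 + 13 = 74, the angle opposite P_1P_2 is not acute, so the smallest enclosing circle has P_1P_2 as diameter.
Centre = midpoint of P_1P_2 = (-1, 1), r² = 128/4 = 32.

32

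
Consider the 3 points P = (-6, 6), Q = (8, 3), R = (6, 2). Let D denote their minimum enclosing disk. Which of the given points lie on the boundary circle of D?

Side lengths²: PQ² = 205, PR² = 160, QR² = 5.
Since PQ² = 205 ≥ 160 + 5 = 165, the angle opposite PQ is not acute, so the smallest enclosing circle has PQ as diameter.
Centre = midpoint of PQ = (1, 4.5), r² = 205/4 = 51.25.
The points at distance exactly r from the centre are P, Q — 2 points.

P, Q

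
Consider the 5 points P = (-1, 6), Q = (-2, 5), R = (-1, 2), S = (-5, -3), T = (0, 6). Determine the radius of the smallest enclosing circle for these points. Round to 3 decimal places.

The minimum enclosing circle of a finite set is fixed by two of the points (as a diameter) or three (as a circumcircle).
The farthest pair is S–T with squared distance 106. The circle on this segment as diameter has centre (-2.5, 1.5) and r² = 106/4 = 26.5.
Check P: distance² to centre = 22.5 ≤ 26.5, so it lies inside.
All remaining points lie in this disk, and no smaller disk contains both endpoints, so this is the minimum enclosing circle.
r = √(26.5) ≈ 5.148.

5.148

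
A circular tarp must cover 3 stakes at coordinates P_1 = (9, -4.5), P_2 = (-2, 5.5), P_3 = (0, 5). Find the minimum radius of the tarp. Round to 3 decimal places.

7.433

Side lengths²: P_1P_2² = 221, P_1P_3² = 171.25, P_2P_3² = 4.25.
Since P_1P_2² = 221 ≥ 171.25 + 4.25 = 175.5, the angle opposite P_1P_2 is not acute, so the smallest enclosing circle has P_1P_2 as diameter.
Centre = midpoint of P_1P_2 = (3.5, 0.5), r² = 221/4 = 55.25.
r = √(55.25) ≈ 7.433.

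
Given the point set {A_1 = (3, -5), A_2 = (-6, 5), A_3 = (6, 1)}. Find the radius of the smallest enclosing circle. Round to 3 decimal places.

6.795

Side lengths²: A_1A_2² = 181, A_1A_3² = 45, A_2A_3² = 160.
Since A_1A_2² = 181 < 160 + 45 = 205, the triangle is acute, so the smallest enclosing circle is the circumcircle.
Circumcentre = (-11/14, 9/14), r² = 4525/98.
r = √(4525/98) ≈ 6.795.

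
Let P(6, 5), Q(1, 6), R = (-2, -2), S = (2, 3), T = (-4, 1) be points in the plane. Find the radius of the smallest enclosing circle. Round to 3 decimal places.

The minimum enclosing circle of a finite set is fixed by two of the points (as a diameter) or three (as a circumcircle).
The minimum enclosing circle is determined by three boundary points: P, R, T.
Their circumcentre is (24/19, 89/38) with r² = 42601/1444.
The farthest remaining point Q is at distance² 19421/1444 ≤ 42601/1444.
r = √(42601/1444) ≈ 5.432.

5.432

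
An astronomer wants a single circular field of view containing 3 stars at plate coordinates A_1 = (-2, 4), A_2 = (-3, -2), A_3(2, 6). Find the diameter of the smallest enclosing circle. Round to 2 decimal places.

Side lengths²: A_1A_2² = 37, A_1A_3² = 20, A_2A_3² = 89.
Since A_2A_3² = 89 ≥ 37 + 20 = 57, the angle opposite A_2A_3 is not acute, so the smallest enclosing circle has A_2A_3 as diameter.
Centre = midpoint of A_2A_3 = (-0.5, 2), r² = 89/4 = 22.25.
Diameter = 2r = 2√(22.25) ≈ 9.43.

9.43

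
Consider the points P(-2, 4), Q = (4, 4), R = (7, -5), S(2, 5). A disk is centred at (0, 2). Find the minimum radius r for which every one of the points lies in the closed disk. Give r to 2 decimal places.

9.90

The required radius is the distance from (0, 2) to the farthest point.
Squared distances: 8, 20, 98, 13.
Maximum is 98, attained at R.
r = √98 ≈ 9.90.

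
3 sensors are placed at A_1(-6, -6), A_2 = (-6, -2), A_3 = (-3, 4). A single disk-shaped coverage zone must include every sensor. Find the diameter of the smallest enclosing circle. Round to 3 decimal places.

Side lengths²: A_1A_2² = 16, A_1A_3² = 109, A_2A_3² = 45.
Since A_1A_3² = 109 ≥ 45 + 16 = 61, the angle opposite A_1A_3 is not acute, so the smallest enclosing circle has A_1A_3 as diameter.
Centre = midpoint of A_1A_3 = (-4.5, -1), r² = 109/4 = 27.25.
Diameter = 2r = 2√(27.25) ≈ 10.440.

10.440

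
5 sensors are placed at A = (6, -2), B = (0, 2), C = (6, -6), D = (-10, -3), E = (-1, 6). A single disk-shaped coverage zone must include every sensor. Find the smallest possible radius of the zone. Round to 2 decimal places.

The minimum enclosing circle is determined by three boundary points: C, D, E.
Their circumcentre is (-61/38, -91/38) with r² = 51145/722.
The farthest remaining point A is at distance² 41873/722 ≤ 51145/722.
r = √(51145/722) ≈ 8.42.

8.42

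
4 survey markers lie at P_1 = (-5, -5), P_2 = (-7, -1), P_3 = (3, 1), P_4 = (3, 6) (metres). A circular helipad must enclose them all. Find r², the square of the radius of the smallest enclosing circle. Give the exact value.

46.25

The farthest pair is P_1–P_4 with squared distance 185. The circle on this segment as diameter has centre (-1, 0.5) and r² = 185/4 = 46.25.
Check P_2: distance² to centre = 38.25 ≤ 46.25, so it lies inside.
All remaining points lie in this disk, and no smaller disk contains both endpoints, so this is the minimum enclosing circle.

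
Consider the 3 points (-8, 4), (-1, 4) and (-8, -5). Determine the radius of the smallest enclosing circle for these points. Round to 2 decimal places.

5.70

Call the three points A, B, C in the order given.
Side lengths²: AB² = 49, AC² = 81, BC² = 130.
Since BC² = 130 ≥ 81 + 49 = 130, the angle opposite BC is not acute, so the smallest enclosing circle has BC as diameter.
Centre = midpoint of BC = (-4.5, -0.5), r² = 130/4 = 32.5.
r = √(32.5) ≈ 5.70.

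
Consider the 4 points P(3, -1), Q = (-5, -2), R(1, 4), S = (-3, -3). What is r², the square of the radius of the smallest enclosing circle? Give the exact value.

The minimum enclosing circle is determined by three boundary points: P, Q, R.
Their circumcentre is (-17/14, 3/14) with r² = 1885/98.
The farthest remaining point S is at distance² 1325/98 ≤ 1885/98.

1885/98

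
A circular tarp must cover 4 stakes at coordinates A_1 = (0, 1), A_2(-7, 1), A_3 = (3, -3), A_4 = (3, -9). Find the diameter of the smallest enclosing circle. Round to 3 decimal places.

The farthest pair is A_2–A_4 with squared distance 200. The circle on this segment as diameter has centre (-2, -4) and r² = 200/4 = 50.
Check A_1: distance² to centre = 29 ≤ 50, so it lies inside.
All remaining points lie in this disk, and no smaller disk contains both endpoints, so this is the minimum enclosing circle.
Diameter = 2r = 2√50 ≈ 14.142.

14.142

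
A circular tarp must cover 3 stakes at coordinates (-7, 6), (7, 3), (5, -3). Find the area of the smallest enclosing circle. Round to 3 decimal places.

Call the three points A, B, C in the order given.
Side lengths²: AB² = 205, AC² = 225, BC² = 40.
Since AC² = 225 < 205 + 40 = 245, the triangle is acute, so the smallest enclosing circle is the circumcircle.
Circumcentre = (-0.5, 13/6), r² = 1025/18.
Area = π·r² = π·1025/18 ≈ 178.896.

178.896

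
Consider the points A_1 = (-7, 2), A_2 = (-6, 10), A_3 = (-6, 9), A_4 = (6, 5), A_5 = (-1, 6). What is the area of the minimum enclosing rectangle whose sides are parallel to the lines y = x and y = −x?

136

In coordinates u = x + y, v = x − y the rectangle is axis-aligned; the map (x,y)→(u,v) scales areas by 2.
u-values: -5, 4, 3, 11, 5; range = 11 − (-5) = 16.
v-values: -9, -16, -15, 1, -7; range = 1 − (-16) = 17.
Area = (16 × 17) / 2 = 136.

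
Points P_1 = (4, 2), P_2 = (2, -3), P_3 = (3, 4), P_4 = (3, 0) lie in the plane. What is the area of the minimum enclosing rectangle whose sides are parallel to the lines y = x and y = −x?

24

In coordinates u = x + y, v = x − y the rectangle is axis-aligned; the map (x,y)→(u,v) scales areas by 2.
u-values: 6, -1, 7, 3; range = 7 − (-1) = 8.
v-values: 2, 5, -1, 3; range = 5 − (-1) = 6.
Area = (8 × 6) / 2 = 24.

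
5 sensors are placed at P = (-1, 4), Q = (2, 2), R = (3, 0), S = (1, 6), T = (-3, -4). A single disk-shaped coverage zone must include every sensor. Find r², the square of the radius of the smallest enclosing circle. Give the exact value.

By Welzl's lemma the MEC is supported by two points (diametrically opposite) or three points (on a circumcircle).
The farthest pair is S–T with squared distance 116. The circle on this segment as diameter has centre (-1, 1) and r² = 116/4 = 29.
Check P: distance² to centre = 9 ≤ 29, so it lies inside.
All remaining points lie in this disk, and no smaller disk contains both endpoints, so this is the minimum enclosing circle.

29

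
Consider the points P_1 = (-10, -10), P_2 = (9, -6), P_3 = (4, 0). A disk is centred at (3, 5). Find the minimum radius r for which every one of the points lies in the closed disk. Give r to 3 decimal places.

The required radius is the distance from (3, 5) to the farthest point.
Squared distances: 394, 157, 26.
Maximum is 394, attained at P_1.
r = √394 ≈ 19.849.

19.849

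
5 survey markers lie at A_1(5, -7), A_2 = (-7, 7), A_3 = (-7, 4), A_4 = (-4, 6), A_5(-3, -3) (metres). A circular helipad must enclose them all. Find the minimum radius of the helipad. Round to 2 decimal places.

9.22

By Welzl's lemma the MEC is supported by two points (diametrically opposite) or three points (on a circumcircle).
The farthest pair is A_1–A_2 with squared distance 340. The circle on this segment as diameter has centre (-1, 0) and r² = 340/4 = 85.
Check A_3: distance² to centre = 52 ≤ 85, so it lies inside.
All remaining points lie in this disk, and no smaller disk contains both endpoints, so this is the minimum enclosing circle.
r = √85 ≈ 9.22.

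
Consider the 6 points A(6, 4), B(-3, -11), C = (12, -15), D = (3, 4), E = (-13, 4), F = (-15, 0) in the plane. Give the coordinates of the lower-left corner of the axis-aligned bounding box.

(-15, -15)

x-range [-15, 12], y-range [-15, 4].
The lower-left corner is (-15, -15).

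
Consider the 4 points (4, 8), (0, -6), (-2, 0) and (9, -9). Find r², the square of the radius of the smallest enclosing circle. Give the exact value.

78.5

A smallest enclosing disk is always determined by at most three of the input points on its boundary.
The farthest pair is (4, 8)–(9, -9) with squared distance 314. The circle on this segment as diameter has centre (6.5, -0.5) and r² = 314/4 = 78.5.
Check (0, -6): distance² to centre = 72.5 ≤ 78.5, so it lies inside.
All remaining points lie in this disk, and no smaller disk contains both endpoints, so this is the minimum enclosing circle.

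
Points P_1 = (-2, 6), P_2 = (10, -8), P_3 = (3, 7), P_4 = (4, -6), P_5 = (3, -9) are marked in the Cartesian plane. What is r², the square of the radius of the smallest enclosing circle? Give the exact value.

The farthest pair is P_1–P_2 with squared distance 340. The circle on this segment as diameter has centre (4, -1) and r² = 340/4 = 85.
Check P_3: distance² to centre = 65 ≤ 85, so it lies inside.
All remaining points lie in this disk, and no smaller disk contains both endpoints, so this is the minimum enclosing circle.

85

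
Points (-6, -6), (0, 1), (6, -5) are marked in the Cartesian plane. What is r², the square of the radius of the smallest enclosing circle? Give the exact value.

12325/338

Call the three points A, B, C in the order given.
Side lengths²: AB² = 85, AC² = 145, BC² = 72.
Since AC² = 145 < 85 + 72 = 157, the triangle is acute, so the smallest enclosing circle is the circumcircle.
Circumcentre = (-1/26, -131/26), r² = 12325/338.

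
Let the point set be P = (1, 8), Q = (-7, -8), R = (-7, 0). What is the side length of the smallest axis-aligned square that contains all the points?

16

The bounding box has width 8 and height 16.
An axis-aligned square enclosing the set must have side ≥ max(width, height).
So the minimum side is max(8, 16) = 16.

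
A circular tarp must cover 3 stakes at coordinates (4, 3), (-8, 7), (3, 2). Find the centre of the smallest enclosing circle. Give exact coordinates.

(-2, 5)

Call the three points A, B, C in the order given.
Side lengths²: AB² = 160, AC² = 2, BC² = 146.
Since AB² = 160 ≥ 146 + 2 = 148, the angle opposite AB is not acute, so the smallest enclosing circle has AB as diameter.
Centre = midpoint of AB = (-2, 5), r² = 160/4 = 40.
Centre = (-2, 5).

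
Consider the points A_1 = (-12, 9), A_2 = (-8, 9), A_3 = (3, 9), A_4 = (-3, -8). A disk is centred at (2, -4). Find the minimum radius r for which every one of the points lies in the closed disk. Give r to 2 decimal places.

The required radius is the distance from (2, -4) to the farthest point.
Squared distances: 365, 269, 170, 41.
Maximum is 365, attained at A_1.
r = √365 ≈ 19.10.

19.10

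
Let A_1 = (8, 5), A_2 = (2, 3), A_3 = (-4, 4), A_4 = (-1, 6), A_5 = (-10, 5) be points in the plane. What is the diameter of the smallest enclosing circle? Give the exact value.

18

A smallest enclosing disk is always determined by at most three of the input points on its boundary.
The farthest pair is A_1–A_5 with squared distance 324. The circle on this segment as diameter has centre (-1, 5) and r² = 324/4 = 81.
Check A_2: distance² to centre = 13 ≤ 81, so it lies inside.
All remaining points lie in this disk, and no smaller disk contains both endpoints, so this is the minimum enclosing circle.
Diameter = 2r = 2√81 = 18.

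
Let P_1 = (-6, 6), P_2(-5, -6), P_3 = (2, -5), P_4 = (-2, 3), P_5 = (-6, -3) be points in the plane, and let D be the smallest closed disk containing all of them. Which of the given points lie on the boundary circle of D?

A smallest enclosing disk is always determined by at most three of the input points on its boundary.
The minimum enclosing circle is determined by three boundary points: P_1, P_2, P_3.
Their circumcentre is (-79/34, 9/34) with r² = 26825/578.
The farthest remaining point P_5 is at distance² 13973/578 ≤ 26825/578.
The points at distance exactly r from the centre are P_1, P_2, P_3 — 3 points.

P_1, P_2, P_3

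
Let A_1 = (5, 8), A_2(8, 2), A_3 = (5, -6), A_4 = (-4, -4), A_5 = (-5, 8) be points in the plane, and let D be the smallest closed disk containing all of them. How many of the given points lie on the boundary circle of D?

3

The farthest pair is A_3–A_5 with squared distance 296. The circle on this segment as diameter has centre (0, 1) and r² = 296/4 = 74.
Check A_1: distance² to centre = 74 ≤ 74, so it lies inside.
All remaining points lie in this disk, and no smaller disk contains both endpoints, so this is the minimum enclosing circle.
The points at distance exactly r from the centre are A_1, A_3, A_5 — 3 points.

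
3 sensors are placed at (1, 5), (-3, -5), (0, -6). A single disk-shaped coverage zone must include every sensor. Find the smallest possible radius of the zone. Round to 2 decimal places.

Call the three points A, B, C in the order given.
Side lengths²: AB² = 116, AC² = 122, BC² = 10.
Since AC² = 122 < 116 + 10 = 126, the triangle is acute, so the smallest enclosing circle is the circumcircle.
Circumcentre = (3/17, -8/17), r² = 8845/289.
r = √(8845/289) ≈ 5.53.

5.53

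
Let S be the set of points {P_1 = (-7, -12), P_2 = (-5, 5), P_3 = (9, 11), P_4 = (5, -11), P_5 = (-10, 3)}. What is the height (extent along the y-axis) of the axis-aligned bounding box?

max y = 11, min y = -12, so height = 23.

23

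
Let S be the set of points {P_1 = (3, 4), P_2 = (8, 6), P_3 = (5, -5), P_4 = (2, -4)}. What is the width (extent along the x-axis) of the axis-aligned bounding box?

6

max x = 8, min x = 2, so width = 6.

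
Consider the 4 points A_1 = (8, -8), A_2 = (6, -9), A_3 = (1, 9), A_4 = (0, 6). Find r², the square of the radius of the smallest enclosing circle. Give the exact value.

87.25

The minimum enclosing circle of a finite set is fixed by two of the points (as a diameter) or three (as a circumcircle).
The farthest pair is A_2–A_3 with squared distance 349. The circle on this segment as diameter has centre (3.5, 0) and r² = 349/4 = 87.25.
Check A_1: distance² to centre = 84.25 ≤ 87.25, so it lies inside.
All remaining points lie in this disk, and no smaller disk contains both endpoints, so this is the minimum enclosing circle.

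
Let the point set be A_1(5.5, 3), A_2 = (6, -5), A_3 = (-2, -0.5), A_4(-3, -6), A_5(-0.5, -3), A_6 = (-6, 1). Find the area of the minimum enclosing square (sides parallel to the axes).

The bounding box has width 12 and height 9.
An axis-aligned square enclosing the set must have side ≥ max(width, height).
So the minimum side is max(12, 9) = 12.
Area = 12² = 144.

144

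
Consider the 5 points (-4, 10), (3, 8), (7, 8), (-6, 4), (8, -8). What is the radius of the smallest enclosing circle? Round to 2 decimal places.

10.82

The farthest pair is (-4, 10)–(8, -8) with squared distance 468. The circle on this segment as diameter has centre (2, 1) and r² = 468/4 = 117.
Check (3, 8): distance² to centre = 50 ≤ 117, so it lies inside.
All remaining points lie in this disk, and no smaller disk contains both endpoints, so this is the minimum enclosing circle.
r = √117 ≈ 10.82.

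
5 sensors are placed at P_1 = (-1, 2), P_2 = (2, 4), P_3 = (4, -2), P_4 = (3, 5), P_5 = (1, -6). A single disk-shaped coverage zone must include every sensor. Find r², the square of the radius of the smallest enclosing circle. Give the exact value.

The minimum enclosing circle of a finite set is fixed by two of the points (as a diameter) or three (as a circumcircle).
The farthest pair is P_4–P_5 with squared distance 125. The circle on this segment as diameter has centre (2, -0.5) and r² = 125/4 = 31.25.
Check P_1: distance² to centre = 15.25 ≤ 31.25, so it lies inside.
All remaining points lie in this disk, and no smaller disk contains both endpoints, so this is the minimum enclosing circle.

31.25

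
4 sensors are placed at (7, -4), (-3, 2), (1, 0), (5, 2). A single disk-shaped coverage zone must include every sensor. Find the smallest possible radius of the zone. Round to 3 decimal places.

The minimum enclosing circle of a finite set is fixed by two of the points (as a diameter) or three (as a circumcircle).
The farthest pair is (7, -4)–(-3, 2) with squared distance 136. The circle on this segment as diameter has centre (2, -1) and r² = 136/4 = 34.
Check (1, 0): distance² to centre = 2 ≤ 34, so it lies inside.
All remaining points lie in this disk, and no smaller disk contains both endpoints, so this is the minimum enclosing circle.
r = √34 ≈ 5.831.

5.831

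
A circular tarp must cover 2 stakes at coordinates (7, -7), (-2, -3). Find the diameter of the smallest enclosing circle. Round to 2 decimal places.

9.85

The smallest circle enclosing two points has them as diameter endpoints.
Centre = midpoint = (2.5, -5); r² = |(7, -7)−(-2, -3)|²/4 = 97/4 = 24.25.
Diameter = 2r = 2√(24.25) ≈ 9.85.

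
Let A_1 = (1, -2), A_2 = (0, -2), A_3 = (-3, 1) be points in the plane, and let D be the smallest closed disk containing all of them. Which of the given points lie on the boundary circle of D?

Side lengths²: A_1A_2² = 1, A_1A_3² = 25, A_2A_3² = 18.
Since A_1A_3² = 25 ≥ 18 + 1 = 19, the angle opposite A_1A_3 is not acute, so the smallest enclosing circle has A_1A_3 as diameter.
Centre = midpoint of A_1A_3 = (-1, -0.5), r² = 25/4 = 6.25.
The points at distance exactly r from the centre are A_1, A_3 — 2 points.

A_1, A_3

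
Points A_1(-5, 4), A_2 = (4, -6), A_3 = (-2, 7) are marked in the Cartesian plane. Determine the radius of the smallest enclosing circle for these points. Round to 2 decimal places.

7.16

Side lengths²: A_1A_2² = 181, A_1A_3² = 18, A_2A_3² = 205.
Since A_2A_3² = 205 ≥ 181 + 18 = 199, the angle opposite A_2A_3 is not acute, so the smallest enclosing circle has A_2A_3 as diameter.
Centre = midpoint of A_2A_3 = (1, 0.5), r² = 205/4 = 51.25.
r = √(51.25) ≈ 7.16.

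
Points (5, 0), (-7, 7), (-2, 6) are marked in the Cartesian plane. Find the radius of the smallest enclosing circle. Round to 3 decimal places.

6.946

Call the three points A, B, C in the order given.
Side lengths²: AB² = 193, AC² = 85, BC² = 26.
Since AB² = 193 ≥ 85 + 26 = 111, the angle opposite AB is not acute, so the smallest enclosing circle has AB as diameter.
Centre = midpoint of AB = (-1, 3.5), r² = 193/4 = 48.25.
r = √(48.25) ≈ 6.946.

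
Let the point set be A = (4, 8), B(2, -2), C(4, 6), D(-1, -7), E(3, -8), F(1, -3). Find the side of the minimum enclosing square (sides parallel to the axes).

16

The bounding box has width 5 and height 16.
An axis-aligned square enclosing the set must have side ≥ max(width, height).
So the minimum side is max(5, 16) = 16.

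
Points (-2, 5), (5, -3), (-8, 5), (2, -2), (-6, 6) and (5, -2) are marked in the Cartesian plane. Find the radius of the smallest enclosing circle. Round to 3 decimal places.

7.632

By Welzl's lemma the MEC is supported by two points (diametrically opposite) or three points (on a circumcircle).
The farthest pair is (5, -3)–(-8, 5) with squared distance 233. The circle on this segment as diameter has centre (-1.5, 1) and r² = 233/4 = 58.25.
Check (-2, 5): distance² to centre = 16.25 ≤ 58.25, so it lies inside.
All remaining points lie in this disk, and no smaller disk contains both endpoints, so this is the minimum enclosing circle.
r = √(58.25) ≈ 7.632.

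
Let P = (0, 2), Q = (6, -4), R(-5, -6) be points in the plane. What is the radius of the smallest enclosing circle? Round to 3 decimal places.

Side lengths²: PQ² = 72, PR² = 89, QR² = 125.
Since QR² = 125 < 89 + 72 = 161, the triangle is acute, so the smallest enclosing circle is the circumcircle.
Circumcentre = (7/26, -97/26), r² = 11125/338.
r = √(11125/338) ≈ 5.737.

5.737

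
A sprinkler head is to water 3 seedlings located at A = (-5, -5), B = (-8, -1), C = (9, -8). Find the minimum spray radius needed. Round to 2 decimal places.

9.19

Side lengths²: AB² = 25, AC² = 205, BC² = 338.
Since BC² = 338 ≥ 205 + 25 = 230, the angle opposite BC is not acute, so the smallest enclosing circle has BC as diameter.
Centre = midpoint of BC = (0.5, -4.5), r² = 338/4 = 84.5.
r = √(84.5) ≈ 9.19.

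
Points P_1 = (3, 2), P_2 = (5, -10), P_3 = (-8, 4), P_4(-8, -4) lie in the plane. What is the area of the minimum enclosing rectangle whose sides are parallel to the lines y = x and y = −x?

In coordinates u = x + y, v = x − y the rectangle is axis-aligned; the map (x,y)→(u,v) scales areas by 2.
u-values: 5, -5, -4, -12; range = 5 − (-12) = 17.
v-values: 1, 15, -12, -4; range = 15 − (-12) = 27.
Area = (17 × 27) / 2 = 229.5.

229.5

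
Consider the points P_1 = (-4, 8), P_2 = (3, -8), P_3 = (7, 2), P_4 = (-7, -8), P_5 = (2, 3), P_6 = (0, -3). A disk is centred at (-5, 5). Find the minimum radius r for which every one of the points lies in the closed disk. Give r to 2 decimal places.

The required radius is the distance from (-5, 5) to the farthest point.
Squared distances: 10, 233, 153, 173, 53, 89.
Maximum is 233, attained at P_2.
r = √233 ≈ 15.26.

15.26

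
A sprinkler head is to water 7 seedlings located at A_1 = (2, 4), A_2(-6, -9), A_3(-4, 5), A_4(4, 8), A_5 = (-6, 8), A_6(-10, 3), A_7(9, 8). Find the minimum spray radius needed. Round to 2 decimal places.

By Welzl's lemma the MEC is supported by two points (diametrically opposite) or three points (on a circumcircle).
The minimum enclosing circle is determined by three boundary points: A_2, A_6, A_7.
Their circumcentre is (59/62, -1/62) with r² = 248005/1922.
The farthest remaining point A_5 is at distance² 216385/1922 ≤ 248005/1922.
r = √(248005/1922) ≈ 11.36.

11.36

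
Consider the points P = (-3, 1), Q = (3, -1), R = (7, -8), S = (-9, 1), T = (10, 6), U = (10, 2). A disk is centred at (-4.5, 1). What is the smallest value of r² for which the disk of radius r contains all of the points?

The required radius is the distance from (-4.5, 1) to the farthest point.
Squared distances: 2.25, 60.25, 213.25, 20.25, 235.25, 211.25.
Maximum is 235.25, attained at T.

235.25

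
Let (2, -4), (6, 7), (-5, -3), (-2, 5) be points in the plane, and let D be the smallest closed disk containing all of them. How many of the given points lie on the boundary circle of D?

By Welzl's lemma the MEC is supported by two points (diametrically opposite) or three points (on a circumcircle).
The farthest pair is (6, 7)–(-5, -3) with squared distance 221. The circle on this segment as diameter has centre (0.5, 2) and r² = 221/4 = 55.25.
Check (2, -4): distance² to centre = 38.25 ≤ 55.25, so it lies inside.
All remaining points lie in this disk, and no smaller disk contains both endpoints, so this is the minimum enclosing circle.
The points at distance exactly r from the centre are (6, 7), (-5, -3) — 2 points.

2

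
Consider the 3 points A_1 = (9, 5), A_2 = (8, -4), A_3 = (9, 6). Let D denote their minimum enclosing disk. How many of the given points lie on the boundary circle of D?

Side lengths²: A_1A_2² = 82, A_1A_3² = 1, A_2A_3² = 101.
Since A_2A_3² = 101 ≥ 82 + 1 = 83, the angle opposite A_2A_3 is not acute, so the smallest enclosing circle has A_2A_3 as diameter.
Centre = midpoint of A_2A_3 = (8.5, 1), r² = 101/4 = 25.25.
The points at distance exactly r from the centre are A_2, A_3 — 2 points.

2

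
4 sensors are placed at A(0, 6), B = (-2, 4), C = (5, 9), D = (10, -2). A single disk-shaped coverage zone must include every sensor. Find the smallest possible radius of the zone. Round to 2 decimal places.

6.84

The minimum enclosing circle of a finite set is fixed by two of the points (as a diameter) or three (as a circumcircle).
The minimum enclosing circle is determined by three boundary points: B, C, D.
Their circumcentre is (78/17, 37/17) with r² = 13505/289.
The farthest remaining point A is at distance² 10309/289 ≤ 13505/289.
r = √(13505/289) ≈ 6.84.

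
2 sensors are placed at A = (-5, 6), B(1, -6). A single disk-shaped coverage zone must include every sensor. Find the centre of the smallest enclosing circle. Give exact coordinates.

The smallest circle enclosing two points has them as diameter endpoints.
Centre = midpoint = (-2, 0); r² = |AB|²/4 = 180/4 = 45.
Centre = (-2, 0).

(-2, 0)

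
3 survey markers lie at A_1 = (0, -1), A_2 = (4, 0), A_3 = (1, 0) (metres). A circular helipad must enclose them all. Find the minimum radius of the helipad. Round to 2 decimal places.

Side lengths²: A_1A_2² = 17, A_1A_3² = 2, A_2A_3² = 9.
Since A_1A_2² = 17 ≥ 9 + 2 = 11, the angle opposite A_1A_2 is not acute, so the smallest enclosing circle has A_1A_2 as diameter.
Centre = midpoint of A_1A_2 = (2, -0.5), r² = 17/4 = 4.25.
r = √(4.25) ≈ 2.06.

2.06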